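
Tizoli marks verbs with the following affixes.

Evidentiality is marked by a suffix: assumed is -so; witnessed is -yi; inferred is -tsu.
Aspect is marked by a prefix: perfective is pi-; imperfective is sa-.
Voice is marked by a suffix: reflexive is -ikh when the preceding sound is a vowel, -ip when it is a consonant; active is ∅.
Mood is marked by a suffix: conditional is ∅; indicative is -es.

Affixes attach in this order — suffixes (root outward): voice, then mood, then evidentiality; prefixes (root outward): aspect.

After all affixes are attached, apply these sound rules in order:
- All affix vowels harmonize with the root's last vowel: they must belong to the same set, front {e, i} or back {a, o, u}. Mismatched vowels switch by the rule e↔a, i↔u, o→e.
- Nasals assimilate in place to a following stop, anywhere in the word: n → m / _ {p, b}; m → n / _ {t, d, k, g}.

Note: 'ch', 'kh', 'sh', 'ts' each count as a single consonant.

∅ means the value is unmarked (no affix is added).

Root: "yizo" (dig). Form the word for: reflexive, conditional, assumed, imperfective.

sayizoukhso

Attach voice reflexive -ikh (after vowel 'o') → yizoikh.
mood = conditional: zero marking, form stays yizoikh.
Attach evidentiality assumed -so → yizoikhso.
Attach aspect imperfective sa- → sayizoikhso.
Apply vowel harmony: sayizoikhso → sayizoukhso.
Nasal assimilation: no change.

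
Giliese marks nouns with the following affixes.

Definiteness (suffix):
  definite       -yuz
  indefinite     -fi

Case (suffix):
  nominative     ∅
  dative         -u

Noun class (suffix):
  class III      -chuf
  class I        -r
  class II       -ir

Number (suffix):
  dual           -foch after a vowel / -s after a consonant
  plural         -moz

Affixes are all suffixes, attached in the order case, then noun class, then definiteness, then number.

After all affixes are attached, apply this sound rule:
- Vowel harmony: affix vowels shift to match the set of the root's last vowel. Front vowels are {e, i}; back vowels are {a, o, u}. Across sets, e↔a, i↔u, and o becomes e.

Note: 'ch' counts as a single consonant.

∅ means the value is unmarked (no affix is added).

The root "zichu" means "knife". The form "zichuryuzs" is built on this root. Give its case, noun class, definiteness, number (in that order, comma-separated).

nominative, class I, definite, dual

Segment: zichu-r-yuz-s.
case: ∅ → nominative.
noun class: -r → class I.
definiteness: -yuz → definite.
number: -foch/s → dual.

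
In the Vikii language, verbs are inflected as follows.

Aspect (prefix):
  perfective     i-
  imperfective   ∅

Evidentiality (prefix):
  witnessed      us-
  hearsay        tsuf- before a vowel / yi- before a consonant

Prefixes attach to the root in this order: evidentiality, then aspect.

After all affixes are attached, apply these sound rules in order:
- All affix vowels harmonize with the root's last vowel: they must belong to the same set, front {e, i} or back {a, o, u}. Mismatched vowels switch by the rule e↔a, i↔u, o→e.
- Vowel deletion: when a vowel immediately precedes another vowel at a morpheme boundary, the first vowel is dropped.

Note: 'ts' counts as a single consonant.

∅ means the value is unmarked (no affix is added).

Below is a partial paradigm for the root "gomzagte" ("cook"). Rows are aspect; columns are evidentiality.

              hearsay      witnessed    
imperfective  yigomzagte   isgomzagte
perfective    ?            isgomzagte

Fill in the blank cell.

Attach evidentiality hearsay yi- (before consonant 'g') → yigomzagte.
Attach aspect perfective i- → iyigomzagte.
Vowel harmony: no change.
Vowel deletion: no change.

iyigomzagte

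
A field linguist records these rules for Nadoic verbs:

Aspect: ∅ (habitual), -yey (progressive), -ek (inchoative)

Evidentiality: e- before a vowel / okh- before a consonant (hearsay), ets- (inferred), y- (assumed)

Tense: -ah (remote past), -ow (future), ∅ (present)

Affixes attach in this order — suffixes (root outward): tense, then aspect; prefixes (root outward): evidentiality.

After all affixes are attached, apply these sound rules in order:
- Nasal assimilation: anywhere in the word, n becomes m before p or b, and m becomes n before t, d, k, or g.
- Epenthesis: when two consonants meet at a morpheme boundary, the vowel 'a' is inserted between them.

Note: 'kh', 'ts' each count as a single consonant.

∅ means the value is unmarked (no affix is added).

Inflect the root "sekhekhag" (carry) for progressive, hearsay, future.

okhasekhekhagowayey

Attach tense future -ow → sekhekhagow.
Attach aspect progressive -yey → sekhekhagowyey.
Attach evidentiality hearsay okh- (before consonant 's') → okhsekhekhagowyey.
Nasal assimilation: no change.
Apply epenthesis: okhsekhekhagowyey → okhasekhekhagowayey.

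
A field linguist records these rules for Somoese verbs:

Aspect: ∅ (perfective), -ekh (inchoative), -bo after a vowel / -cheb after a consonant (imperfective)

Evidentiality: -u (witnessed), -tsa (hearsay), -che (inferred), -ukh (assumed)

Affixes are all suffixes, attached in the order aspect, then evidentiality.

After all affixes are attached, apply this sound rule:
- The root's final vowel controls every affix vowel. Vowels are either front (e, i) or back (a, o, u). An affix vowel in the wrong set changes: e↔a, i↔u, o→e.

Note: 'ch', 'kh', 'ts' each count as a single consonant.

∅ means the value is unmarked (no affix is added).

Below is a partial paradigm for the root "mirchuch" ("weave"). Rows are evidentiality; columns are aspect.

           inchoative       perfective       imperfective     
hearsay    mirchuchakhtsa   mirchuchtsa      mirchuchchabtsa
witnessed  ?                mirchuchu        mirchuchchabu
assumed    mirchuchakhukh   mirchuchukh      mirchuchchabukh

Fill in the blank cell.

mirchuchakhu

Attach aspect inchoative -ekh → mirchuchekh.
Attach evidentiality witnessed -u → mirchuchekhu.
Apply vowel harmony: mirchuchekhu → mirchuchakhu.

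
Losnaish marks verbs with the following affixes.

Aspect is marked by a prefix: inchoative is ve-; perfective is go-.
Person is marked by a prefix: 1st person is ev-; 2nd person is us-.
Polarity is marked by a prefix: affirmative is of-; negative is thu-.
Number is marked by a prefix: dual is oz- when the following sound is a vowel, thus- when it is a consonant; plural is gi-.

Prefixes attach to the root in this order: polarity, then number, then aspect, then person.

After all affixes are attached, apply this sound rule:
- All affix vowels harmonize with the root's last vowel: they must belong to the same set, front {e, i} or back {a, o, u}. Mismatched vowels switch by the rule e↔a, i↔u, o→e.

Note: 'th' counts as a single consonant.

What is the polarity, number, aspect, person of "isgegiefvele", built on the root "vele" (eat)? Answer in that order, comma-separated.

Segment: us-go-gi-of-vele.
polarity: of- → affirmative.
number: gi- → plural.
aspect: go- → perfective.
person: us- → 2nd person.

affirmative, plural, perfective, 2nd person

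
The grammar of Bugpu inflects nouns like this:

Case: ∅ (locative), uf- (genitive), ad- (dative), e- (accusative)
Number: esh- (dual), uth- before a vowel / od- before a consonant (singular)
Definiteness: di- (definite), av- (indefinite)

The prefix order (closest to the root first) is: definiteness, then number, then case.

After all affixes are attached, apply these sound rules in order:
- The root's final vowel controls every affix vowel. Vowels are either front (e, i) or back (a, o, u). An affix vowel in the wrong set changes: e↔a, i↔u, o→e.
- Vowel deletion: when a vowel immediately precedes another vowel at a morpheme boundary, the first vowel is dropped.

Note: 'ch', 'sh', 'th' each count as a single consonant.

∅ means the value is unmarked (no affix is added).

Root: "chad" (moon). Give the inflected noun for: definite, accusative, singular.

odduchad

Attach definiteness definite di- → dichad.
Attach number singular od- (before consonant 'd') → oddichad.
Attach case accusative e- → eoddichad.
Apply vowel harmony: eoddichad → aodduchad.
Apply vowel deletion: aodduchad → odduchad.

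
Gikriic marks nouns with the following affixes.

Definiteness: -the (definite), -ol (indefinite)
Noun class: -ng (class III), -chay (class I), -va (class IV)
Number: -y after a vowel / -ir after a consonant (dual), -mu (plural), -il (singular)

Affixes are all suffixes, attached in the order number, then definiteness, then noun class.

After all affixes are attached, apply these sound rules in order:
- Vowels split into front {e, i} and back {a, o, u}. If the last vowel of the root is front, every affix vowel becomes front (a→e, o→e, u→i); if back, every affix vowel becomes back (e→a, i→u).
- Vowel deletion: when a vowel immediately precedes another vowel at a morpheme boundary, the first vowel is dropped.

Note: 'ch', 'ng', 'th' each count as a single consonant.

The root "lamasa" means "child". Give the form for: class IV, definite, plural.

Attach number plural -mu → lamasamu.
Attach definiteness definite -the → lamasamuthe.
Attach noun class class IV -va → lamasamutheva.
Apply vowel harmony: lamasamutheva → lamasamuthava.
Vowel deletion: no change.

lamasamuthava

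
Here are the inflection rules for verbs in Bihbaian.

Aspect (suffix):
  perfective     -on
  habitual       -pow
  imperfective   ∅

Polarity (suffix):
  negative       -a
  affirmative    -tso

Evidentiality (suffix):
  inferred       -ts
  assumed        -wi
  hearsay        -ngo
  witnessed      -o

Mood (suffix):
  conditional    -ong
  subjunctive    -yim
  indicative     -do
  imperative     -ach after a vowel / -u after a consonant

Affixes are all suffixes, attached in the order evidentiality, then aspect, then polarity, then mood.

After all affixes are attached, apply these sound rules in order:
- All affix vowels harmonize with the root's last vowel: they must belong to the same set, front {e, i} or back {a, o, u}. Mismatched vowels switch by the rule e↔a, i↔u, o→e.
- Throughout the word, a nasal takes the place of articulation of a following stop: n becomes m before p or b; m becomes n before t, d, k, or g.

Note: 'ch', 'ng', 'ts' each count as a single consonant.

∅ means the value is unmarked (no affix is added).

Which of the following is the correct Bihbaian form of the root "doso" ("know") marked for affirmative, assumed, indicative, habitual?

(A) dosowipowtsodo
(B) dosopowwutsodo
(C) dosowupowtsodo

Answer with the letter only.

C

Attach evidentiality assumed -wi → dosowi.
Attach aspect habitual -pow → dosowipow.
Attach polarity affirmative -tso → dosowipowtso.
Attach mood indicative -do → dosowipowtsodo.
Apply vowel harmony: dosowipowtsodo → dosowupowtsodo.
Nasal assimilation: no change.
So the correct form is dosowupowtsodo, option (C).
(A) dosowipowtsodo is wrong: it fails to apply the sound rule(s).
(B) dosopowwutsodo is wrong: it has the affixes in the wrong order.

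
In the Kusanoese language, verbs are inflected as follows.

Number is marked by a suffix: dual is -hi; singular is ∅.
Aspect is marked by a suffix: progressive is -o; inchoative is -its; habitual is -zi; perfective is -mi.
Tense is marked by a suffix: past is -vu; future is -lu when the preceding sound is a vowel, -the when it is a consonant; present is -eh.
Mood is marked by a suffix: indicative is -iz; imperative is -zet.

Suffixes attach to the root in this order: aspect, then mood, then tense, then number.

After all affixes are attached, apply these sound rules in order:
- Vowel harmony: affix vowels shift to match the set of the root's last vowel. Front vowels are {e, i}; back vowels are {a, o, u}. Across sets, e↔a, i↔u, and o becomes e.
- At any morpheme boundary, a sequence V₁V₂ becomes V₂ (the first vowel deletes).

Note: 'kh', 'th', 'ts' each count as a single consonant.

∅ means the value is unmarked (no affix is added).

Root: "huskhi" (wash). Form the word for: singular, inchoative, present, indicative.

Attach aspect inchoative -its → huskhiits.
Attach mood indicative -iz → huskhiitsiz.
Attach tense present -eh → huskhiitsizeh.
number = singular: zero marking, form stays huskhiitsizeh.
Vowel harmony: no change.
Apply vowel deletion: huskhiitsizeh → huskhitsizeh.

huskhitsizeh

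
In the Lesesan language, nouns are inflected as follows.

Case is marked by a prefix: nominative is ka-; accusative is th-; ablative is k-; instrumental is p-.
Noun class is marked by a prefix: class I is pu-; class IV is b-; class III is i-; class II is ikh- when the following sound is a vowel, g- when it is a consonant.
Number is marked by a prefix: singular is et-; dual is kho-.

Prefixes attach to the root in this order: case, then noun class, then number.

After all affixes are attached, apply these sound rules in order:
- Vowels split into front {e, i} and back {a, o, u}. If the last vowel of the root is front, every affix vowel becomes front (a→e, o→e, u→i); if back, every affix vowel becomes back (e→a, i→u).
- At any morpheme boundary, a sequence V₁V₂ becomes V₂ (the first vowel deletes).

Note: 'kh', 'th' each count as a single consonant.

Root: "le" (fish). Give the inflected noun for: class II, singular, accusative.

Attach case accusative th- → thle.
Attach noun class class II g- (before consonant 'th') → gthle.
Attach number singular et- → etgthle.
Vowel harmony: no change.
Vowel deletion: no change.

etgthle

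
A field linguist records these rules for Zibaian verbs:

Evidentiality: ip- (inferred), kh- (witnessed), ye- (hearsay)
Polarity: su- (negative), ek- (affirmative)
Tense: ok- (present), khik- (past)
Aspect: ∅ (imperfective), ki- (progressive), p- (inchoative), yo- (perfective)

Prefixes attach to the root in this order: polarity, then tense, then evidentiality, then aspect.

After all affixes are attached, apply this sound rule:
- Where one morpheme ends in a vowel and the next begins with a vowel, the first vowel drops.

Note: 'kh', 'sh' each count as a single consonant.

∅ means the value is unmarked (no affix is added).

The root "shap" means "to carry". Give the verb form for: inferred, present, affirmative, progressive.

kipokekshap

Attach polarity affirmative ek- → ekshap.
Attach tense present ok- → okekshap.
Attach evidentiality inferred ip- → ipokekshap.
Attach aspect progressive ki- → kiipokekshap.
Apply vowel deletion: kiipokekshap → kipokekshap.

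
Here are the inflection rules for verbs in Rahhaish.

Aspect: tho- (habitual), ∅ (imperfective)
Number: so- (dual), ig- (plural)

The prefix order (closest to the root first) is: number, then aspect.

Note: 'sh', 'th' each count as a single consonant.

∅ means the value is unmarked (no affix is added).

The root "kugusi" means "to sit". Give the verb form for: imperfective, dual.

Attach number dual so- → sokugusi.
aspect = imperfective: zero marking, form stays sokugusi.

sokugusi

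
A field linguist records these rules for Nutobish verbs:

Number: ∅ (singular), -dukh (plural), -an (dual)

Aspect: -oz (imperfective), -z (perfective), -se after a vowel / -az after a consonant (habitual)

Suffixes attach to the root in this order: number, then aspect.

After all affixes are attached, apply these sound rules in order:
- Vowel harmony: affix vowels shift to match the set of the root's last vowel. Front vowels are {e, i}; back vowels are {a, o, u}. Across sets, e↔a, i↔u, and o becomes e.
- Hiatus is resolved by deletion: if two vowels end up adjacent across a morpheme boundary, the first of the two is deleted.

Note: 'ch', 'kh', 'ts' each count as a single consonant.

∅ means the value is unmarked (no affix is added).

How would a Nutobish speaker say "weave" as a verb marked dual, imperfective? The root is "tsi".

Attach number dual -an → tsian.
Attach aspect imperfective -oz → tsianoz.
Apply vowel harmony: tsianoz → tsienez.
Apply vowel deletion: tsienez → tsenez.

tsenez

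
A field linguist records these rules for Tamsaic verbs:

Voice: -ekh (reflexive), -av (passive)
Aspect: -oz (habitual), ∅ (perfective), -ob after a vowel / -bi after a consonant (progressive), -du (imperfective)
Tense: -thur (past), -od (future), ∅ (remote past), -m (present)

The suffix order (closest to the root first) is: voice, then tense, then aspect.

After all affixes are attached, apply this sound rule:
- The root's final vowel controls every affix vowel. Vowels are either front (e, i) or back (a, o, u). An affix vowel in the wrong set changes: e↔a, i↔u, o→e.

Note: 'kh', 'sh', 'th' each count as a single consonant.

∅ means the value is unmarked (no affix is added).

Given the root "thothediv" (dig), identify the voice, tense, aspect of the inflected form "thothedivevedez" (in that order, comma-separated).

Segment: thothediv-av-od-oz.
voice: -av → passive.
tense: -od → future.
aspect: -oz → habitual.

passive, future, habitual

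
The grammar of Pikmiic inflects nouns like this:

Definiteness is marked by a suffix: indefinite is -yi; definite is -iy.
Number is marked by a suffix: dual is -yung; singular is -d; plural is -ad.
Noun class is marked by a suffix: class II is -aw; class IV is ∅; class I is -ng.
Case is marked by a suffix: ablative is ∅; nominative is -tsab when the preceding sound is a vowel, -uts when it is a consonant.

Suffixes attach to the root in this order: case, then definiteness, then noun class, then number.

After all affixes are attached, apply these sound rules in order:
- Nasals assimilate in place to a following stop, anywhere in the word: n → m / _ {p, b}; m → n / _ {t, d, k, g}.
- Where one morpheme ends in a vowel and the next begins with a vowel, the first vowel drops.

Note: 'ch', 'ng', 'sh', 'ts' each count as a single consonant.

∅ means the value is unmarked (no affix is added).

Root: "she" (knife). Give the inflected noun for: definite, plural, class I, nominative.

Attach case nominative -tsab (after vowel 'e') → shetsab.
Attach definiteness definite -iy → shetsabiy.
Attach noun class class I -ng → shetsabiyng.
Attach number plural -ad → shetsabiyngad.
Nasal assimilation: no change.
Vowel deletion: no change.

shetsabiyngad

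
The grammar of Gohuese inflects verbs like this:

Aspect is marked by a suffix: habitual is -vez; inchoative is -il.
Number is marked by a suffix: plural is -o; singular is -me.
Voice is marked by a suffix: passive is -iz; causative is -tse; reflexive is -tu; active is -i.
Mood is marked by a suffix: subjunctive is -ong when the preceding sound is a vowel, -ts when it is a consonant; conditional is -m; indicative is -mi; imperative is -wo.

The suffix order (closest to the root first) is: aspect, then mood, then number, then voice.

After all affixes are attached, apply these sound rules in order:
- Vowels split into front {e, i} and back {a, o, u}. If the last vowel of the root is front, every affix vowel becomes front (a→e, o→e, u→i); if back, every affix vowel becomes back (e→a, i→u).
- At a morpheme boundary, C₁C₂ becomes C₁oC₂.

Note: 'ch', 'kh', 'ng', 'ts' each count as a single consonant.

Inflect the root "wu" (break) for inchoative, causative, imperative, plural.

Attach aspect inchoative -il → wuil.
Attach mood imperative -wo → wuilwo.
Attach number plural -o → wuilwoo.
Attach voice causative -tse → wuilwootse.
Apply vowel harmony: wuilwootse → wuulwootsa.
Apply epenthesis: wuulwootsa → wuulowootsa.

wuulowootsa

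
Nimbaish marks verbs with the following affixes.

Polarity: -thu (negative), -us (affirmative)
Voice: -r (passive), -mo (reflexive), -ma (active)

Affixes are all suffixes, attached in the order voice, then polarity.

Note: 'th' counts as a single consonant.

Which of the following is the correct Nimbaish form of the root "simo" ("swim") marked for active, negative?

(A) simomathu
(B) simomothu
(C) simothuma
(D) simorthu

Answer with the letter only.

A

Attach voice active -ma → simoma.
Attach polarity negative -thu → simomathu.
So the correct form is simomathu, option (A).
(C) simothuma is wrong: it has the affixes in the wrong order.
(D) simorthu is wrong: it uses passive instead of active for voice.
(B) simomothu is wrong: it uses reflexive instead of active for voice.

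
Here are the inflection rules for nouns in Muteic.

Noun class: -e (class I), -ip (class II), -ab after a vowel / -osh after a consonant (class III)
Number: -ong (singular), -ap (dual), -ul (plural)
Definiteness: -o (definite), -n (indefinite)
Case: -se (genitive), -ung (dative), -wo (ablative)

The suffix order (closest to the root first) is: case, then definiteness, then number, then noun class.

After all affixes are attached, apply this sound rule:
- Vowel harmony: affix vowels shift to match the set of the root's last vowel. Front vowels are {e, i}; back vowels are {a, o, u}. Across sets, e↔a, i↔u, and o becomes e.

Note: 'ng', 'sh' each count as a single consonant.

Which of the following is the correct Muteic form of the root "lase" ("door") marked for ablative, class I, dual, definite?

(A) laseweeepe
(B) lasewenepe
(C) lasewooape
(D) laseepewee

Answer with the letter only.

Attach case ablative -wo → lasewo.
Attach definiteness definite -o → lasewoo.
Attach number dual -ap → lasewooap.
Attach noun class class I -e → lasewooape.
Apply vowel harmony: lasewooape → laseweeepe.
So the correct form is laseweeepe, option (A).
(B) lasewenepe is wrong: it uses indefinite instead of definite for definiteness.
(D) laseepewee is wrong: it has the affixes in the wrong order.
(C) lasewooape is wrong: it fails to apply the sound rule(s).

A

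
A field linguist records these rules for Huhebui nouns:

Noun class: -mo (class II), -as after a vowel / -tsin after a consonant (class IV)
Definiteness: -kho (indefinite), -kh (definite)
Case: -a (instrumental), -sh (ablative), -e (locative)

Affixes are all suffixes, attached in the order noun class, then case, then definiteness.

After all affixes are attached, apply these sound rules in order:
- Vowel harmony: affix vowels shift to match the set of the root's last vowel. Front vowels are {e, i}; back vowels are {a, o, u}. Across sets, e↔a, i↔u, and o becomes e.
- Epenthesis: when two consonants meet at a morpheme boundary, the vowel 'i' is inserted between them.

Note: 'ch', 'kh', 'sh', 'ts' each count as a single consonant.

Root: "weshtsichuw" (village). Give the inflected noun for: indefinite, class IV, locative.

weshtsichuwitsunakho

Attach noun class class IV -tsin (after consonant 'w') → weshtsichuwtsin.
Attach case locative -e → weshtsichuwtsine.
Attach definiteness indefinite -kho → weshtsichuwtsinekho.
Apply vowel harmony: weshtsichuwtsinekho → weshtsichuwtsunakho.
Apply epenthesis: weshtsichuwtsunakho → weshtsichuwitsunakho.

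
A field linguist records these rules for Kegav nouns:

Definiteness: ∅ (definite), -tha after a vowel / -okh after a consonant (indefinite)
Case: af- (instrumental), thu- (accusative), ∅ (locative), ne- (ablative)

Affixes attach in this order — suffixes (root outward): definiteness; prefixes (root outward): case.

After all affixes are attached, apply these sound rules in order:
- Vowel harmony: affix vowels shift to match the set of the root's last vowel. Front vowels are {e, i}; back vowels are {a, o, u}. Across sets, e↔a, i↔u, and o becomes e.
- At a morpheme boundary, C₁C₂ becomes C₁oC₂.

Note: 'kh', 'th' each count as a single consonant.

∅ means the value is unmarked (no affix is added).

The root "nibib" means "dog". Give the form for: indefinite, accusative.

thinibibekh

Attach definiteness indefinite -okh (after consonant 'b') → nibibokh.
Attach case accusative thu- → thunibibokh.
Apply vowel harmony: thunibibokh → thinibibekh.
Epenthesis: no change.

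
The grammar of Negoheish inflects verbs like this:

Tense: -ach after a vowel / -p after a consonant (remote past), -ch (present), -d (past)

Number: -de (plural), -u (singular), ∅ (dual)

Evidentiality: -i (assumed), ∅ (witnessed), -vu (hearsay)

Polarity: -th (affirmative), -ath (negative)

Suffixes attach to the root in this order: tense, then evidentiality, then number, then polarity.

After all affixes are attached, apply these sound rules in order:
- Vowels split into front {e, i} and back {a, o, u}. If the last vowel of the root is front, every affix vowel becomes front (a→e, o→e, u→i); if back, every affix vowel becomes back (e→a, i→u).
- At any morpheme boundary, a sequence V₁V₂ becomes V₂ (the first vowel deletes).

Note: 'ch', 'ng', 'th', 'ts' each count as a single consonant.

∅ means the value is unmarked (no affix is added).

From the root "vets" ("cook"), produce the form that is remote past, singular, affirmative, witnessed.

vetspith

Attach tense remote past -p (after consonant 'ts') → vetsp.
evidentiality = witnessed: zero marking, form stays vetsp.
Attach number singular -u → vetspu.
Attach polarity affirmative -th → vetsputh.
Apply vowel harmony: vetsputh → vetspith.
Vowel deletion: no change.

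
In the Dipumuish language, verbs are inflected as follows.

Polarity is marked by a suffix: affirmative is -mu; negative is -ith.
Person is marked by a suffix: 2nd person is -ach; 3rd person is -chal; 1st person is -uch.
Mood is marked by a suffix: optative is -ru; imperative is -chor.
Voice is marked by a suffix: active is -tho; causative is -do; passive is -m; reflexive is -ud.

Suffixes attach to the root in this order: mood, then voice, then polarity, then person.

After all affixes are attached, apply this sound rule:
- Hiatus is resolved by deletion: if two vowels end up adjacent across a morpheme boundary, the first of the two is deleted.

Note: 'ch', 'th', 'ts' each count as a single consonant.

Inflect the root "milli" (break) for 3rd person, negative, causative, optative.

millirudithchal

Attach mood optative -ru → milliru.
Attach voice causative -do → millirudo.
Attach polarity negative -ith → millirudoith.
Attach person 3rd person -chal → millirudoithchal.
Apply vowel deletion: millirudoithchal → millirudithchal.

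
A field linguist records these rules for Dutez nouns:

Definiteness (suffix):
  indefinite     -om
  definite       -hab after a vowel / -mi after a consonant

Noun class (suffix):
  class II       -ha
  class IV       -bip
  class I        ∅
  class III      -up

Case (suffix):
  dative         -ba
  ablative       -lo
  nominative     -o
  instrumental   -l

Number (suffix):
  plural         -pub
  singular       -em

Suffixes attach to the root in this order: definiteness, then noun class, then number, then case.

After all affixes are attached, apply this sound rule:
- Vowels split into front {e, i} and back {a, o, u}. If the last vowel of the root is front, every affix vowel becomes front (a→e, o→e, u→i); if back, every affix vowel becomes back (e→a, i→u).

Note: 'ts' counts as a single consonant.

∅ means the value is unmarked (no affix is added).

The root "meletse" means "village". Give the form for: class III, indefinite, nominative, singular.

Attach definiteness indefinite -om → meletseom.
Attach noun class class III -up → meletseomup.
Attach number singular -em → meletseomupem.
Attach case nominative -o → meletseomupemo.
Apply vowel harmony: meletseomupemo → meletseemipeme.

meletseemipeme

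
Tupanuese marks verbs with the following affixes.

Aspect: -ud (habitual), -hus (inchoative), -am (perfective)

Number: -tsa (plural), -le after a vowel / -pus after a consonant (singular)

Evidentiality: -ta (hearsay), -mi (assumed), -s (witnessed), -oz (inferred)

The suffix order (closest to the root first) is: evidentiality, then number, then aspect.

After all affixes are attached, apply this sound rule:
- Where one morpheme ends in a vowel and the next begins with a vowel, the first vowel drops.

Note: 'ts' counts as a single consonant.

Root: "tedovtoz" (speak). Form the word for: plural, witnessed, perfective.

Attach evidentiality witnessed -s → tedovtozs.
Attach number plural -tsa → tedovtozstsa.
Attach aspect perfective -am → tedovtozstsaam.
Apply vowel deletion: tedovtozstsaam → tedovtozstsam.

tedovtozstsam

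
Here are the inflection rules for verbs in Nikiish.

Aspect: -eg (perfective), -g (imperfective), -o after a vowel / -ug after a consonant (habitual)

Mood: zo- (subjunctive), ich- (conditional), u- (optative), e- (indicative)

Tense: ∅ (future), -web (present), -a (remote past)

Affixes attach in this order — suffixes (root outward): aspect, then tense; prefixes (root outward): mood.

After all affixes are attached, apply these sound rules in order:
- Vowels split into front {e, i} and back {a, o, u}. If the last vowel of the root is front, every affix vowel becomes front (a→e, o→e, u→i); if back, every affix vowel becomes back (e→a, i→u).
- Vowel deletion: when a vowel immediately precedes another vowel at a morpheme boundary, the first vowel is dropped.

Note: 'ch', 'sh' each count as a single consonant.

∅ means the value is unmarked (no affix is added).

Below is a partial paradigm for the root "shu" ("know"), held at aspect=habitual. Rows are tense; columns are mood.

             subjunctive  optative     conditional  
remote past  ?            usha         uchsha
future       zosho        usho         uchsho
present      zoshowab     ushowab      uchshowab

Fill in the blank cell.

zosha

Attach aspect habitual -o (after vowel 'u') → shuo.
Attach mood subjunctive zo- → zoshuo.
Attach tense remote past -a → zoshuoa.
Vowel harmony: no change.
Apply vowel deletion: zoshuoa → zosha.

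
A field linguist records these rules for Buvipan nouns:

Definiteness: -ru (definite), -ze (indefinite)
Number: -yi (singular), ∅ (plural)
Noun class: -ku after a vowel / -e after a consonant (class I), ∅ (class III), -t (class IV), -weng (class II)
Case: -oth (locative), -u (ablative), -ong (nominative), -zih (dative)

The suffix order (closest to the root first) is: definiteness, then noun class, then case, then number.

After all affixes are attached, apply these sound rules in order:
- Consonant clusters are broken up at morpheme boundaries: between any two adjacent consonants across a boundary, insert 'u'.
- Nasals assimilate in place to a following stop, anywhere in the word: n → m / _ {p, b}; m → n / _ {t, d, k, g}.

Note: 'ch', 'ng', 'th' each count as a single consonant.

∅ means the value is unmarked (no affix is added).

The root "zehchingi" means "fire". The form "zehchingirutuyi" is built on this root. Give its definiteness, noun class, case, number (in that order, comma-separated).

definite, class IV, ablative, singular

Segment: zehchingi-ru-t-u-yi.
definiteness: -ru → definite.
noun class: -t → class IV.
case: -u → ablative.
number: -yi → singular.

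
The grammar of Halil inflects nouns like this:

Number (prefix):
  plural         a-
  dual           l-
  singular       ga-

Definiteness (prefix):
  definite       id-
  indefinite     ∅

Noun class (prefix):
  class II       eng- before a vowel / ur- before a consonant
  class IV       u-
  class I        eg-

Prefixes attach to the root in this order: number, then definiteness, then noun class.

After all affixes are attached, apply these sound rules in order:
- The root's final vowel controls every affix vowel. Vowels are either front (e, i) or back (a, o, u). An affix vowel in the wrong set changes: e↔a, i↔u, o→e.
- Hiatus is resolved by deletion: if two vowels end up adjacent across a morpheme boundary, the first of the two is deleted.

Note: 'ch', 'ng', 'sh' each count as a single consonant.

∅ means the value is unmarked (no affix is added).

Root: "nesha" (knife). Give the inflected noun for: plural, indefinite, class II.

anganesha

Attach number plural a- → anesha.
definiteness = indefinite: zero marking, form stays anesha.
Attach noun class class II eng- (before vowel 'a') → enganesha.
Apply vowel harmony: enganesha → anganesha.
Vowel deletion: no change.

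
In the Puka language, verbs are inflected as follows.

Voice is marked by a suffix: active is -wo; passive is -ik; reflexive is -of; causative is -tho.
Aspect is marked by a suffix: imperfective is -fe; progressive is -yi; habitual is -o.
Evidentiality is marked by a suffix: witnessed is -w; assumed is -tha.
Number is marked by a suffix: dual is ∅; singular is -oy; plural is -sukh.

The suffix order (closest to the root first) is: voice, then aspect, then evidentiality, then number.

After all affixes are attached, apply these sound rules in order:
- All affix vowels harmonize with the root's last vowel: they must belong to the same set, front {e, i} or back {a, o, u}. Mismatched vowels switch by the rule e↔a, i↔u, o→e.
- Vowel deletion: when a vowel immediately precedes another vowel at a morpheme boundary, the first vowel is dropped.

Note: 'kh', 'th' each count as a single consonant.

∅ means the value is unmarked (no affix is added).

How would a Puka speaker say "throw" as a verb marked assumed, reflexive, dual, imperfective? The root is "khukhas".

khukhasoffatha

Attach voice reflexive -of → khukhasof.
Attach aspect imperfective -fe → khukhasoffe.
Attach evidentiality assumed -tha → khukhasoffetha.
number = dual: zero marking, form stays khukhasoffetha.
Apply vowel harmony: khukhasoffetha → khukhasoffatha.
Vowel deletion: no change.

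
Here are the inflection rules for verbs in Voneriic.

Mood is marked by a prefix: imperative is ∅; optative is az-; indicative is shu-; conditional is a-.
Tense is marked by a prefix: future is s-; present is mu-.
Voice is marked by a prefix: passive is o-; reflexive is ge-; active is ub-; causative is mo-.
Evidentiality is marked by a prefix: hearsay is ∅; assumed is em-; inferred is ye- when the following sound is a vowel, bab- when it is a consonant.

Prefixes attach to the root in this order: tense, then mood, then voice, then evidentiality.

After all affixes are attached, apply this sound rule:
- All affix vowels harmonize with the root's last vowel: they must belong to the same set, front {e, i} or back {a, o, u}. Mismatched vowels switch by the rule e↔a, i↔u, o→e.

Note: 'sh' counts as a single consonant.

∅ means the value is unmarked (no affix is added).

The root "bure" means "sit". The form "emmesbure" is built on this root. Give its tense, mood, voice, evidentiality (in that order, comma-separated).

future, imperative, causative, assumed

Segment: em-mo-s-bure.
tense: s- → future.
mood: ∅ → imperative.
voice: mo- → causative.
evidentiality: em- → assumed.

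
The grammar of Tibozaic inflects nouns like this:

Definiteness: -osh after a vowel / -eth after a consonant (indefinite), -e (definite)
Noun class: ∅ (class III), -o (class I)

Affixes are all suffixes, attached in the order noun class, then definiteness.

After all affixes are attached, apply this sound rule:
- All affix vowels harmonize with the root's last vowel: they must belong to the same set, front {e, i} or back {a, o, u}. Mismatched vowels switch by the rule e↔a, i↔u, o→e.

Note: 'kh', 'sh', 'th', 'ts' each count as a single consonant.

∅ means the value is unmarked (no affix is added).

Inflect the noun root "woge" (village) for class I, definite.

wogeee

Attach noun class class I -o → wogeo.
Attach definiteness definite -e → wogeoe.
Apply vowel harmony: wogeoe → wogeee.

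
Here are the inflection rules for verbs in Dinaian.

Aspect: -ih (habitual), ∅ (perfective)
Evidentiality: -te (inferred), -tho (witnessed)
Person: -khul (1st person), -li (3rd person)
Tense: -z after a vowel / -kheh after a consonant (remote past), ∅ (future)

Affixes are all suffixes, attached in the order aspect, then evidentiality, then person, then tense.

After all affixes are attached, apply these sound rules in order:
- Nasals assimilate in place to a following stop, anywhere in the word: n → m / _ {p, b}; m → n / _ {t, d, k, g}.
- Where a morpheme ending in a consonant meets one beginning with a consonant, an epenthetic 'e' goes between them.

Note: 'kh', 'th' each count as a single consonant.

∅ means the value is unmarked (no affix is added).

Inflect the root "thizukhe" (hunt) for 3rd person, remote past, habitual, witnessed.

thizukheihetholiz

Attach aspect habitual -ih → thizukheih.
Attach evidentiality witnessed -tho → thizukheihtho.
Attach person 3rd person -li → thizukheihtholi.
Attach tense remote past -z (after vowel 'i') → thizukheihtholiz.
Nasal assimilation: no change.
Apply epenthesis: thizukheihtholiz → thizukheihetholiz.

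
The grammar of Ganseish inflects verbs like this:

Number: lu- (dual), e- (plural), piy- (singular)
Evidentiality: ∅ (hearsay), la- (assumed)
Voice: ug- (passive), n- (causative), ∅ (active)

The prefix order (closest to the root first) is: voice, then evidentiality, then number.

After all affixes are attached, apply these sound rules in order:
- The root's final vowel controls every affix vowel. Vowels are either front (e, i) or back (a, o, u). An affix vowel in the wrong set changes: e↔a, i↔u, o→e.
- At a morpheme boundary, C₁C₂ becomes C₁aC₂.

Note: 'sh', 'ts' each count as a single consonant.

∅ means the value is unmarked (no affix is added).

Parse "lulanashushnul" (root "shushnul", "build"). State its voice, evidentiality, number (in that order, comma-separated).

Segment: lu-la-n-shushnul.
voice: n- → causative.
evidentiality: la- → assumed.
number: lu- → dual.

causative, assumed, dual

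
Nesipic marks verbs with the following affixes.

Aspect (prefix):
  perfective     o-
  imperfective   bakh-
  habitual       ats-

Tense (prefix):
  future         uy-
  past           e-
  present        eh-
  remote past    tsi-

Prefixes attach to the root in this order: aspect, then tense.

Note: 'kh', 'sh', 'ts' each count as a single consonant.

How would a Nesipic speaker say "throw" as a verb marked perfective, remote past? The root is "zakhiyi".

Attach aspect perfective o- → ozakhiyi.
Attach tense remote past tsi- → tsiozakhiyi.

tsiozakhiyi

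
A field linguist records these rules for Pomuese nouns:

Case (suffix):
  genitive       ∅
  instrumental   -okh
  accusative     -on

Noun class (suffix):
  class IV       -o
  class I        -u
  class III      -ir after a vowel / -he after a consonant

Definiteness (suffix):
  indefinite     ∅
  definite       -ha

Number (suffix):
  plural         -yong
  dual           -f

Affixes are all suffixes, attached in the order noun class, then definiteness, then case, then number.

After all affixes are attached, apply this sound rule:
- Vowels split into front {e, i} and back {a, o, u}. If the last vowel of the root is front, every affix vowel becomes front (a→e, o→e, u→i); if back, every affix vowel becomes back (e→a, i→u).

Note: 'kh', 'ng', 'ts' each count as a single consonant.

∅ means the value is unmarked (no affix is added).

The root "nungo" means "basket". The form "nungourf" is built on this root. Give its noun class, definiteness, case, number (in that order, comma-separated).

class III, indefinite, genitive, dual

Segment: nungo-ir-f.
noun class: -ir/he → class III.
definiteness: ∅ → indefinite.
case: ∅ → genitive.
number: -f → dual.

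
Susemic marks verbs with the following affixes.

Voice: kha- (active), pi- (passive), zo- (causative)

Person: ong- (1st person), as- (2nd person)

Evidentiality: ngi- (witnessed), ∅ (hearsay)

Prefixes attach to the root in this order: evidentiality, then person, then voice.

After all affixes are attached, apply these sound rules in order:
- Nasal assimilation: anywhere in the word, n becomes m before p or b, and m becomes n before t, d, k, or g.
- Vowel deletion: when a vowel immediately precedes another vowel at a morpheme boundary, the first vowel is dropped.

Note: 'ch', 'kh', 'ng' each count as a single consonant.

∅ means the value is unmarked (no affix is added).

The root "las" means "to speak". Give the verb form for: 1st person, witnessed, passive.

pongngilas

Attach evidentiality witnessed ngi- → ngilas.
Attach person 1st person ong- → ongngilas.
Attach voice passive pi- → piongngilas.
Nasal assimilation: no change.
Apply vowel deletion: piongngilas → pongngilas.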